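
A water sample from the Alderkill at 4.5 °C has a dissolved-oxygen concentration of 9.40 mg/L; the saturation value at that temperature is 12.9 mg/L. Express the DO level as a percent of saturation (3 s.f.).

% saturation = C/C_s × 100 = 9.40/12.9 × 100 = 72.9 %.

72.9 % saturation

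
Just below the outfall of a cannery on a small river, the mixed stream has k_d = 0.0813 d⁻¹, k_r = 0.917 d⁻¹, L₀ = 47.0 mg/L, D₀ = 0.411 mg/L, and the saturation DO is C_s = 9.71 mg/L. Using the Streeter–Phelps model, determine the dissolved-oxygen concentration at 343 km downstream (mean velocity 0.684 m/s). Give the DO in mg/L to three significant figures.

Travel time t = x/v = 343 km / (0.684 m/s) = 343000 m / 0.684 m/s = 501500 s = 5.804 d.
k_d L₀/(k_r−k_d) = 0.0813×47.0/(0.917−0.0813) = 3.821/0.8357 = 4.572 mg/L.
e^(−k_d t) = e^(−0.0813×5.804) = 0.6238; e^(−k_r t) = e^(−0.917×5.804) = 0.004882.
D = 4.572 × (0.6238 − 0.004882) + 0.411 × 0.004882 = 2.830 + 0.002006 = 2.832 mg/L.
DO = C_s − D = 9.71 − 2.832 = 6.878 mg/L.

DO ≈ 6.88 mg/L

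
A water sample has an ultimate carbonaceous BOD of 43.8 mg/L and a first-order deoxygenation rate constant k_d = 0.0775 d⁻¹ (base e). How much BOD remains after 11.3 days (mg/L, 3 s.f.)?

L ≈ 18.2 mg/L

L_t = L₀ e^(−k_d t) = 43.8 × e^(−0.0775×11.3) = 43.8 × 0.4165 = 18.24 mg/L.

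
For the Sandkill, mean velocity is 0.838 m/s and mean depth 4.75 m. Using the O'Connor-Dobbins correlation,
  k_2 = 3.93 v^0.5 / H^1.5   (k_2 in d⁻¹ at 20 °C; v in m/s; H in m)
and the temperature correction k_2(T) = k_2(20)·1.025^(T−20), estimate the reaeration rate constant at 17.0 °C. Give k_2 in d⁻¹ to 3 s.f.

k_2(20) = 3.93 × 0.838^0.5 / 4.75^1.5 = 3.93 × 0.9154 / 10.35 = 0.3475 d⁻¹.
k_2(17.0) = 0.3475 × 1.025^(17.0−20) = 0.3475 × 0.9286 = 0.3227 d⁻¹.

k_2 ≈ 0.323 d⁻¹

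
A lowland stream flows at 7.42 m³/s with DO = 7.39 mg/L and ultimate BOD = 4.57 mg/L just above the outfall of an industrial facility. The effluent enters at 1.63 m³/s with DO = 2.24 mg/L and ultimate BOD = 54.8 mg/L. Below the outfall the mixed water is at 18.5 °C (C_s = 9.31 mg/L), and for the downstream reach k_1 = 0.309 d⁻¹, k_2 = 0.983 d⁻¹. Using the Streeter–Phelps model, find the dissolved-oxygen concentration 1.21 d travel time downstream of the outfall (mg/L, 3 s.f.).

DO ≈ 6.05 mg/L

Mixed DO = (7.42×7.39 + 1.63×2.24)/(7.42+1.63) = 58.48/9.050 = 6.462 mg/L.
Mixed L₀ = (7.42×4.57 + 1.63×54.8)/(9.050) = 123.2/9.050 = 13.62 mg/L.
Initial deficit D₀ = C_s − DO₀ = 9.31 − 6.462 = 2.848 mg/L.
D(1.21) = [0.309×13.62/(0.983−0.309)](e^(−0.309×1.21) − e^(−0.983×1.21)) + 2.848 e^(−0.983×1.21)
= 6.243 × (0.6881 − 0.3044) + 2.848 × 0.3044 = 3.262 mg/L.
DO = 9.31 − 3.262 = 6.048 mg/L.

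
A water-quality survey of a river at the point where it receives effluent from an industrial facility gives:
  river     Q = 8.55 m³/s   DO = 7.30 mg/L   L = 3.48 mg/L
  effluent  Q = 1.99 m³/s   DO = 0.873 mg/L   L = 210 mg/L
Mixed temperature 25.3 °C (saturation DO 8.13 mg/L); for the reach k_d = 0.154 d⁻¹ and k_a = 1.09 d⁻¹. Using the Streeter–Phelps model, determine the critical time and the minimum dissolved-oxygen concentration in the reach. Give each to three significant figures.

t_c ≈ 1.72 d; minimum DO ≈ 3.53 mg/L

Mixed DO = (8.55×7.30 + 1.99×0.873)/(8.55+1.99) = 64.15/10.54 = 6.087 mg/L.
Mixed L₀ = (8.55×3.48 + 1.99×210)/(10.54) = 447.7/10.54 = 42.47 mg/L.
Initial deficit D₀ = C_s − DO₀ = 8.13 − 6.087 = 2.043 mg/L.
t_c = (1/0.9360) ln[(1.09/0.154)(1 − 2.043×0.9360/(0.154×42.47))] = 1.068 × ln(5.008) = 1.721 d.
D_c = (0.154/1.09) × 42.47 × e^(−0.154×1.721) = 0.1413 × 42.47 × 0.7672 = 4.603 mg/L.
Minimum DO = 8.13 − 4.603 = 3.527 mg/L.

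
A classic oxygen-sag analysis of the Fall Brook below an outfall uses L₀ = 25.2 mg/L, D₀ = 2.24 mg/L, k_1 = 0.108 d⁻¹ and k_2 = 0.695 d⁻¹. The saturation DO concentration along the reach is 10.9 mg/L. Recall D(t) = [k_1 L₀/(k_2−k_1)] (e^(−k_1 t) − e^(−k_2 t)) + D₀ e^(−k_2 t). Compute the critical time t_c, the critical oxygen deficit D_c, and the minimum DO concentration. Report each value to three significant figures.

t_c ≈ 2.05 d; D_c ≈ 3.14 mg/L; min DO ≈ 7.76 mg/L

At the critical point dD/dt = 0, so k_1 L₀ e^(−k_1 t) = k_2 D. Substituting D(t) from the Streeter–Phelps equation and solving for t gives
t_c = ln[(k_2/k_1)(1 − D₀(k_2−k_1)/(k_1 L₀))] / (k_2−k_1).
Here k_2−k_1 = 0.5870 d⁻¹ and 1 − D₀(k_2−k_1)/(k_1 L₀) = 1 − 2.24×0.5870/(0.108×25.2) = 0.5169, so
t_c = ln(6.435 × 0.5169) / 0.5870 = 1.202 / 0.5870 = 2.047 d.
L(t_c) = L₀ e^(−k_1 t_c) = 25.2 × 0.8016 = 20.20 mg/L, and at the critical point k_2 D_c = k_1 L, so D_c = (0.108/0.695) × 20.20 = 3.139 mg/L.
Minimum DO = C_s − D_c = 10.9 − 3.139 = 7.761 mg/L.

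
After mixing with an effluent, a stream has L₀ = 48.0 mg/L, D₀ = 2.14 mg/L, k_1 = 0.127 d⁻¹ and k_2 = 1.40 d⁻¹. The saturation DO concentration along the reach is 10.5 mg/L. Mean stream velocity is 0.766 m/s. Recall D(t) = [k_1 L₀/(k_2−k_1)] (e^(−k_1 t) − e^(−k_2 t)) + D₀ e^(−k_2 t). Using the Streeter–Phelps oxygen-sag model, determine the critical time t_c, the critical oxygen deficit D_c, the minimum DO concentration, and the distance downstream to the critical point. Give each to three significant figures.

t_c ≈ 1.42 d; D_c ≈ 3.64 mg/L; min DO ≈ 6.86 mg/L; x_c ≈ 94.0 km

With k_2/k_1 = 11.02 and 1 − D₀(k_2−k_1)/(k_1 L₀) = 0.5531,
t_c = ln(11.02 × 0.5531) / (1.40 − 0.127) = ln(6.097) / 1.273 = 1.808/1.273 = 1.420 d.
L(t_c) = L₀ e^(−k_1 t_c) = 48.0 × 0.8350 = 40.08 mg/L, and at the critical point k_2 D_c = k_1 L, so D_c = (0.127/1.40) × 40.08 = 3.636 mg/L.
Minimum DO = C_s − D_c = 10.5 − 3.636 = 6.864 mg/L.
x_c = v t_c = 0.766 m/s × 1.420 d × 86400 s/d = 93990 m ≈ 94.0 km.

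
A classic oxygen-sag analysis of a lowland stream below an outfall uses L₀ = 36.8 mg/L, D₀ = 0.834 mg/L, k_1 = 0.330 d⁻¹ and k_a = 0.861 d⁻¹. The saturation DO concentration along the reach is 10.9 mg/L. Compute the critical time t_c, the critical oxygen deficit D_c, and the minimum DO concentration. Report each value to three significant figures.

At the critical point dD/dt = 0, so k_1 L₀ e^(−k_1 t) = k_a D. Substituting D(t) from the Streeter–Phelps equation and solving for t gives
t_c = ln[(k_a/k_1)(1 − D₀(k_a−k_1)/(k_1 L₀))] / (k_a−k_1).
Here k_a−k_1 = 0.5310 d⁻¹ and 1 − D₀(k_a−k_1)/(k_1 L₀) = 1 − 0.834×0.5310/(0.330×36.8) = 0.9635, so
t_c = ln(2.609 × 0.9635) / 0.5310 = 0.9219 / 0.5310 = 1.736 d.
L(t_c) = L₀ e^(−k_1 t_c) = 36.8 × 0.5639 = 20.75 mg/L, and at the critical point k_a D_c = k_1 L, so D_c = (0.330/0.861) × 20.75 = 7.953 mg/L.
Minimum DO = C_s − D_c = 10.9 − 7.953 = 2.947 mg/L.

t_c ≈ 1.74 d; D_c ≈ 7.95 mg/L; min DO ≈ 2.95 mg/L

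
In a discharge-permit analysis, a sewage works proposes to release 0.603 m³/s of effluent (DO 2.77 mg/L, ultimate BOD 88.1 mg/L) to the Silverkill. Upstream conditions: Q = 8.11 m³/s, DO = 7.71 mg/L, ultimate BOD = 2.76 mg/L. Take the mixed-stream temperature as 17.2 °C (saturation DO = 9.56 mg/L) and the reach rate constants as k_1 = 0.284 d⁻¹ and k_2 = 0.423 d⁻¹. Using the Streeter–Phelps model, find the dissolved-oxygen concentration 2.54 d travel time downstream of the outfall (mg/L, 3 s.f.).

Mixed DO = (8.11×7.71 + 0.603×2.77)/(8.11+0.603) = 64.20/8.713 = 7.368 mg/L.
Mixed L₀ = (8.11×2.76 + 0.603×88.1)/(8.713) = 75.51/8.713 = 8.666 mg/L.
Initial deficit D₀ = C_s − DO₀ = 9.56 − 7.368 = 2.192 mg/L.
D(2.54) = [0.284×8.666/(0.423−0.284)](e^(−0.284×2.54) − e^(−0.423×2.54)) + 2.192 e^(−0.423×2.54)
= 17.71 × (0.4861 − 0.3415) + 2.192 × 0.3415 = 3.309 mg/L.
DO = 9.56 − 3.309 = 6.251 mg/L.

DO ≈ 6.25 mg/L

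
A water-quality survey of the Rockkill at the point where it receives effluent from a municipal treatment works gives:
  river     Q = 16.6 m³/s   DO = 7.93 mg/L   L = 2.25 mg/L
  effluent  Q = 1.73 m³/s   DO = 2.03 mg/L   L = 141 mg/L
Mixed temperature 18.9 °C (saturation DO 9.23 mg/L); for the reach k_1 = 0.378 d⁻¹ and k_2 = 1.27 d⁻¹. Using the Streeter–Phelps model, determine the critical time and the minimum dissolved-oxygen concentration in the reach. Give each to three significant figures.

t_c ≈ 0.982 d; minimum DO ≈ 6.08 mg/L

Mixed DO = (16.6×7.93 + 1.73×2.03)/(16.6+1.73) = 135.1/18.33 = 7.373 mg/L.
Mixed L₀ = (16.6×2.25 + 1.73×141)/(18.33) = 281.3/18.33 = 15.35 mg/L.
Initial deficit D₀ = C_s − DO₀ = 9.23 − 7.373 = 1.857 mg/L.
t_c = (1/0.8920) ln[(1.27/0.378)(1 − 1.857×0.8920/(0.378×15.35))] = 1.121 × ln(2.400) = 0.9817 d.
D_c = (0.378/1.27) × 15.35 × e^(−0.378×0.9817) = 0.2976 × 15.35 × 0.6900 = 3.151 mg/L.
Minimum DO = 9.23 − 3.151 = 6.079 mg/L.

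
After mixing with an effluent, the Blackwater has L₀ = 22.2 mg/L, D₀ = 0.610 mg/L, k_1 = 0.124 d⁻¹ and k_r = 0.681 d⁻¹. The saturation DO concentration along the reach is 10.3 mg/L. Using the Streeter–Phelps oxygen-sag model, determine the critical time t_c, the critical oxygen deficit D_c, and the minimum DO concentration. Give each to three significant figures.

t_c ≈ 2.82 d; D_c ≈ 2.85 mg/L; min DO ≈ 7.45 mg/L

t_c = [1/(k_r−k_1)] ln[(k_r/k_1)(1 − D₀(k_r−k_1)/(k_1 L₀))]
= [1/(0.681−0.124)] ln[(0.681/0.124)(1 − 0.610×0.5570/(0.124×22.2))]
= (1/0.5570) ln[5.492 × 0.8766] = 1.795 × ln(4.814) = 1.795 × 1.572 = 2.821 d.
D_c = (k_1/k_r) L₀ e^(−k_1 t_c) = (0.124/0.681) × 22.2 × e^(−0.124×2.821) = 0.1821 × 22.2 × 0.7048 = 2.849 mg/L.
Minimum DO = C_s − D_c = 10.3 − 2.849 = 7.451 mg/L.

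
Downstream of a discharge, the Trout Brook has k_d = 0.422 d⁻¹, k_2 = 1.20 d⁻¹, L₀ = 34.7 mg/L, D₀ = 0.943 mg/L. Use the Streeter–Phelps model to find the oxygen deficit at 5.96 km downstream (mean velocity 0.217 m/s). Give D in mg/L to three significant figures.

Travel time t = x/v = 5.96 km / (0.217 m/s) = 5960 m / 0.217 m/s = 27470 s = 0.3179 d.
k_d L₀/(k_2−k_d) = 0.422×34.7/(1.20−0.422) = 14.64/0.7780 = 18.82 mg/L.
e^(−k_d t) = e^(−0.422×0.3179) = 0.8745; e^(−k_2 t) = e^(−1.20×0.3179) = 0.6829.
D = 18.82 × (0.8745 − 0.6829) + 0.943 × 0.6829 = 3.606 + 0.6439 = 4.250 mg/L.

D ≈ 4.25 mg/L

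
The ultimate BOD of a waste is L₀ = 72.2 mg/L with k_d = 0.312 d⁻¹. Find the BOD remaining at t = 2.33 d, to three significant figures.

L_t = L₀ e^(−k_d t) = 72.2 × e^(−0.312×2.33) = 72.2 × 0.4834 = 34.90 mg/L.

L ≈ 34.9 mg/L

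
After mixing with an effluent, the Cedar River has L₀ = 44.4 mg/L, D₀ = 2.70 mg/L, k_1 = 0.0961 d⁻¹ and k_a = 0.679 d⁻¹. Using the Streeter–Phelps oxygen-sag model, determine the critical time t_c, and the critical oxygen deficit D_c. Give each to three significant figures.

At the critical point dD/dt = 0, so k_1 L₀ e^(−k_1 t) = k_a D. Substituting D(t) from the Streeter–Phelps equation and solving for t gives
t_c = ln[(k_a/k_1)(1 − D₀(k_a−k_1)/(k_1 L₀))] / (k_a−k_1).
Here k_a−k_1 = 0.5829 d⁻¹ and 1 − D₀(k_a−k_1)/(k_1 L₀) = 1 − 2.70×0.5829/(0.0961×44.4) = 0.6311, so
t_c = ln(7.066 × 0.6311) / 0.5829 = 1.495 / 0.5829 = 2.565 d.
L(t_c) = L₀ e^(−k_1 t_c) = 44.4 × 0.7815 = 34.70 mg/L, and at the critical point k_a D_c = k_1 L, so D_c = (0.0961/0.679) × 34.70 = 4.911 mg/L.

t_c ≈ 2.56 d; D_c ≈ 4.91 mg/L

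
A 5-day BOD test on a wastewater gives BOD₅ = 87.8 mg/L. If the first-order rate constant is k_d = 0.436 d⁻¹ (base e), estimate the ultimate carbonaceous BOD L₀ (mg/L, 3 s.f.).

BOD₅ = L₀(1 − e^(−5k_d)) ⇒ L₀ = BOD₅ / (1 − e^(−5×0.436))
= 87.8 / (1 − 0.1130) = 87.8 / 0.8870 = 98.99 mg/L.

L₀ ≈ 99.0 mg/L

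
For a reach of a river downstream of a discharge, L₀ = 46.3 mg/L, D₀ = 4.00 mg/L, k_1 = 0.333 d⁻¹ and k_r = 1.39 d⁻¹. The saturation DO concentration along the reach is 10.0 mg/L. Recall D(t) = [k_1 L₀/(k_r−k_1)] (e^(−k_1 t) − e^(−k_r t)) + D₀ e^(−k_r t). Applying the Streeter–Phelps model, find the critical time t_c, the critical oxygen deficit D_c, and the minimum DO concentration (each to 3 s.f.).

With k_r/k_1 = 4.174 and 1 − D₀(k_r−k_1)/(k_1 L₀) = 0.7258,
t_c = ln(4.174 × 0.7258) / (1.39 − 0.333) = ln(3.030) / 1.057 = 1.108/1.057 = 1.049 d.
L(t_c) = L₀ e^(−k_1 t_c) = 46.3 × 0.7053 = 32.65 mg/L, and at the critical point k_r D_c = k_1 L, so D_c = (0.333/1.39) × 32.65 = 7.823 mg/L.
Minimum DO = C_s − D_c = 10.0 − 7.823 = 2.177 mg/L.

t_c ≈ 1.05 d; D_c ≈ 7.82 mg/L; min DO ≈ 2.18 mg/L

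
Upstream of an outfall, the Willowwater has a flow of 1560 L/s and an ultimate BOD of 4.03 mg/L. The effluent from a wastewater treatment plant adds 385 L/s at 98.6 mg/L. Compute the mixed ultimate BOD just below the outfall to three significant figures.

22.7 mg/L

Flow-weighted mixing: C = (Q_r C_r + Q_w C_w)/(Q_r + Q_w)
= (1560×4.03 + 385×98.6)/(1560 + 385) = 44250/1945 = 22.75 mg/L.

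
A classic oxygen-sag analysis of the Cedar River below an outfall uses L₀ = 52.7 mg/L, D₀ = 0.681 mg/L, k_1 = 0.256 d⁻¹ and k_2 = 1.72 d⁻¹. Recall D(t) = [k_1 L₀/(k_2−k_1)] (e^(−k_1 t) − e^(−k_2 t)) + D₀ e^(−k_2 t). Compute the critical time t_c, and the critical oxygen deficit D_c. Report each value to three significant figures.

t_c ≈ 1.25 d; D_c ≈ 5.70 mg/L

At the critical point dD/dt = 0, so k_1 L₀ e^(−k_1 t) = k_2 D. Substituting D(t) from the Streeter–Phelps equation and solving for t gives
t_c = ln[(k_2/k_1)(1 − D₀(k_2−k_1)/(k_1 L₀))] / (k_2−k_1).
Here k_2−k_1 = 1.464 d⁻¹ and 1 − D₀(k_2−k_1)/(k_1 L₀) = 1 − 0.681×1.464/(0.256×52.7) = 0.9261, so
t_c = ln(6.719 × 0.9261) / 1.464 = 1.828 / 1.464 = 1.249 d.
D_c = (k_1/k_2) L₀ e^(−k_1 t_c) = (0.256/1.72) × 52.7 × e^(−0.256×1.249) = 0.1488 × 52.7 × 0.7264 = 5.698 mg/L.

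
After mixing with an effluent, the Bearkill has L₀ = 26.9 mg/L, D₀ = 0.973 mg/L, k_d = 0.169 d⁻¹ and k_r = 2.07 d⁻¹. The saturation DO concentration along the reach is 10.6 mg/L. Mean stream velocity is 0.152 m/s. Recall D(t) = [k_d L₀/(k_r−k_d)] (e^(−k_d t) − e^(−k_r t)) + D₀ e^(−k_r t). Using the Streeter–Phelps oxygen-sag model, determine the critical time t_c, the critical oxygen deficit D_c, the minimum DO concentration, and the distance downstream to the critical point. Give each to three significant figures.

At the critical point dD/dt = 0, so k_d L₀ e^(−k_d t) = k_r D. Substituting D(t) from the Streeter–Phelps equation and solving for t gives
t_c = ln[(k_r/k_d)(1 − D₀(k_r−k_d)/(k_d L₀))] / (k_r−k_d).
Here k_r−k_d = 1.901 d⁻¹ and 1 − D₀(k_r−k_d)/(k_d L₀) = 1 − 0.973×1.901/(0.169×26.9) = 0.5931, so
t_c = ln(12.25 × 0.5931) / 1.901 = 1.983 / 1.901 = 1.043 d.
D_c = (k_d/k_r) L₀ e^(−k_d t_c) = (0.169/2.07) × 26.9 × e^(−0.169×1.043) = 0.08164 × 26.9 × 0.8384 = 1.841 mg/L.
Minimum DO = C_s − D_c = 10.6 − 1.841 = 8.759 mg/L.
x_c = v t_c = 0.152 m/s × 1.043 d × 86400 s/d = 13700 m ≈ 13.7 km.

t_c ≈ 1.04 d; D_c ≈ 1.84 mg/L; min DO ≈ 8.76 mg/L; x_c ≈ 13.7 km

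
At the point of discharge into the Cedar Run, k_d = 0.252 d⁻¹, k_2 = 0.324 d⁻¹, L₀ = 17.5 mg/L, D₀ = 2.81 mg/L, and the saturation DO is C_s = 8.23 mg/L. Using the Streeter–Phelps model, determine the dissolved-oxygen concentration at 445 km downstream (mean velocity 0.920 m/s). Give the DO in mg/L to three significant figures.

Travel time t = x/v = 445 km / (0.920 m/s) = 445000 m / 0.920 m/s = 483700 s = 5.598 d.
k_d L₀/(k_2−k_d) = 0.252×17.5/(0.324−0.252) = 4.410/0.07200 = 61.25 mg/L.
e^(−k_d t) = e^(−0.252×5.598) = 0.2440; e^(−k_2 t) = e^(−0.324×5.598) = 0.1630.
D = 61.25 × (0.2440 − 0.1630) + 2.81 × 0.1630 = 4.957 + 0.4581 = 5.415 mg/L.
DO = C_s − D = 8.23 − 5.415 = 2.815 mg/L.

DO ≈ 2.81 mg/L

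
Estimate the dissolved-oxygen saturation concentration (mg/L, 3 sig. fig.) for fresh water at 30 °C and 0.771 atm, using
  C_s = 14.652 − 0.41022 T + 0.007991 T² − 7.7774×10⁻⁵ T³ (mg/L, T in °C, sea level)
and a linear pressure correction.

C_s ≈ 5.73 mg/L

At sea level: C_s = 14.652 − 0.41022×30 + 0.007991×30² − 7.7774×10⁻⁵×30³ = 7.437 mg/L.
Pressure correction: C_s' = 7.437 × 0.771 = 5.734 mg/L.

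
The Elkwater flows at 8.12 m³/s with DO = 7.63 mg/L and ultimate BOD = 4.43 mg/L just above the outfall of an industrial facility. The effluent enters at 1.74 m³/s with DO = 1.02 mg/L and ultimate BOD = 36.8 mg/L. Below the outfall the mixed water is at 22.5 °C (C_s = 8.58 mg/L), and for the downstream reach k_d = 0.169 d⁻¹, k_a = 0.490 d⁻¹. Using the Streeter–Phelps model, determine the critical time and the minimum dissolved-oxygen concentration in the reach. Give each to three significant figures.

Mixed DO = (8.12×7.63 + 1.74×1.02)/(8.12+1.74) = 63.73/9.860 = 6.464 mg/L.
Mixed L₀ = (8.12×4.43 + 1.74×36.8)/(9.860) = 100.0/9.860 = 10.14 mg/L.
Initial deficit D₀ = C_s − DO₀ = 8.58 − 6.464 = 2.116 mg/L.
t_c = (1/0.3210) ln[(0.490/0.169)(1 − 2.116×0.3210/(0.169×10.14))] = 3.115 × ln(1.750) = 1.744 d.
D_c = (0.169/0.490) × 10.14 × e^(−0.169×1.744) = 0.3449 × 10.14 × 0.7448 = 2.605 mg/L.
Minimum DO = 8.58 − 2.605 = 5.975 mg/L.

t_c ≈ 1.74 d; minimum DO ≈ 5.97 mg/L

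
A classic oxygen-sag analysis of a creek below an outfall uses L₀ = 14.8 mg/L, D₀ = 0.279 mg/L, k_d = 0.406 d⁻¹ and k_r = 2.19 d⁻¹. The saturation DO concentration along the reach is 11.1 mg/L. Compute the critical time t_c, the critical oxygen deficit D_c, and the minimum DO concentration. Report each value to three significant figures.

With k_r/k_d = 5.394 and 1 − D₀(k_r−k_d)/(k_d L₀) = 0.9172,
t_c = ln(5.394 × 0.9172) / (2.19 − 0.406) = ln(4.947) / 1.784 = 1.599/1.784 = 0.8962 d.
L(t_c) = L₀ e^(−k_d t_c) = 14.8 × 0.6950 = 10.29 mg/L, and at the critical point k_r D_c = k_d L, so D_c = (0.406/2.19) × 10.29 = 1.907 mg/L.
Minimum DO = C_s − D_c = 11.1 − 1.907 = 9.193 mg/L.

t_c ≈ 0.896 d; D_c ≈ 1.91 mg/L; min DO ≈ 9.19 mg/L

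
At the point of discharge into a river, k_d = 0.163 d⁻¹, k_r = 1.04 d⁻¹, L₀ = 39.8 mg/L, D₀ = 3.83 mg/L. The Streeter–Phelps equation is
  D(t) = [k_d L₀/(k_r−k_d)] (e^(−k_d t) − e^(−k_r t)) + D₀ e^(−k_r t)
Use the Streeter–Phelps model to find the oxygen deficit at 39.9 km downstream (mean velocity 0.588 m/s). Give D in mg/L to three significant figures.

Travel time t = x/v = 39.9 km / (0.588 m/s) = 39900 m / 0.588 m/s = 67860 s = 0.7854 d.
k_d L₀/(k_r−k_d) = 0.163×39.8/(1.04−0.163) = 6.487/0.8770 = 7.397 mg/L.
e^(−k_d t) = e^(−0.163×0.7854) = 0.8798; e^(−k_r t) = e^(−1.04×0.7854) = 0.4418.
D = 7.397 × (0.8798 − 0.4418) + 3.83 × 0.4418 = 3.240 + 1.692 = 4.932 mg/L.

D ≈ 4.93 mg/L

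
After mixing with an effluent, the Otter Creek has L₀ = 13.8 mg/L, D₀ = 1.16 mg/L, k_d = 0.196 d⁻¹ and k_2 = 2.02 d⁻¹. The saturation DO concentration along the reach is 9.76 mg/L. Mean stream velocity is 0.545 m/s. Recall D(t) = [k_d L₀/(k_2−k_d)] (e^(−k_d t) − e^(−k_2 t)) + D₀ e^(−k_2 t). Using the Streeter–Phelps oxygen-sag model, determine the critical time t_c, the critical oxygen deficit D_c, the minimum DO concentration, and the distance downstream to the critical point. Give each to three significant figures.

t_c ≈ 0.443 d; D_c ≈ 1.23 mg/L; min DO ≈ 8.53 mg/L; x_c ≈ 20.9 km

With k_2/k_d = 10.31 and 1 − D₀(k_2−k_d)/(k_d L₀) = 0.2177,
t_c = ln(10.31 × 0.2177) / (2.02 − 0.196) = ln(2.244) / 1.824 = 0.8083/1.824 = 0.4432 d.
L(t_c) = L₀ e^(−k_d t_c) = 13.8 × 0.9168 = 12.65 mg/L, and at the critical point k_2 D_c = k_d L, so D_c = (0.196/2.02) × 12.65 = 1.228 mg/L.
Minimum DO = C_s − D_c = 9.76 − 1.228 = 8.532 mg/L.
x_c = v t_c = 0.545 m/s × 0.4432 d × 86400 s/d = 20870 m ≈ 20.9 km.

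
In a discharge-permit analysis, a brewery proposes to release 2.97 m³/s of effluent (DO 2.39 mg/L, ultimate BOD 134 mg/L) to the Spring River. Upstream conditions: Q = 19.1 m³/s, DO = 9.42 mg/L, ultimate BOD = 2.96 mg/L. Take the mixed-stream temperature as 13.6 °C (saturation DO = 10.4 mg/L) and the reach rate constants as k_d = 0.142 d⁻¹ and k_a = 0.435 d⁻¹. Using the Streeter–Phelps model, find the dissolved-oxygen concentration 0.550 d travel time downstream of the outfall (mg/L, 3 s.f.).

Mixed DO = (19.1×9.42 + 2.97×2.39)/(19.1+2.97) = 187.0/22.07 = 8.474 mg/L.
Mixed L₀ = (19.1×2.96 + 2.97×134)/(22.07) = 454.5/22.07 = 20.59 mg/L.
Initial deficit D₀ = C_s − DO₀ = 10.4 − 8.474 = 1.926 mg/L.
D(0.550) = [0.142×20.59/(0.435−0.142)](e^(−0.142×0.550) − e^(−0.435×0.550)) + 1.926 e^(−0.435×0.550)
= 9.981 × (0.9249 − 0.7872) + 1.926 × 0.7872 = 2.890 mg/L.
DO = 10.4 − 2.890 = 7.510 mg/L.

DO ≈ 7.51 mg/L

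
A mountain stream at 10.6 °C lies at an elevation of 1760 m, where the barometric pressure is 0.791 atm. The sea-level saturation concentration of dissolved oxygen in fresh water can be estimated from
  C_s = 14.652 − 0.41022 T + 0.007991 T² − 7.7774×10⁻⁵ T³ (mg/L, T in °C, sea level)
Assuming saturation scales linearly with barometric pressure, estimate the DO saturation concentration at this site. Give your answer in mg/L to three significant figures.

At sea level: C_s = 14.652 − 0.41022×10.6 + 0.007991×10.6² − 7.7774×10⁻⁵×10.6³ = 11.11 mg/L.
Pressure correction: C_s' = 11.11 × 0.791 = 8.787 mg/L.

C_s ≈ 8.79 mg/L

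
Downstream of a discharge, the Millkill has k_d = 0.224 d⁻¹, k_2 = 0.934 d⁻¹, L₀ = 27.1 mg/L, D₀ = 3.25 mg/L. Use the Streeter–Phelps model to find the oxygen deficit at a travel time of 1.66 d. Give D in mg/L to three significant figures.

k_d L₀/(k_2−k_d) = 0.224×27.1/(0.934−0.224) = 6.070/0.7100 = 8.550 mg/L.
e^(−k_d t) = e^(−0.224×1.660) = 0.6895; e^(−k_2 t) = e^(−0.934×1.660) = 0.2122.
D = 8.550 × (0.6895 − 0.2122) + 3.25 × 0.2122 = 4.081 + 0.6895 = 4.770 mg/L.

D ≈ 4.77 mg/L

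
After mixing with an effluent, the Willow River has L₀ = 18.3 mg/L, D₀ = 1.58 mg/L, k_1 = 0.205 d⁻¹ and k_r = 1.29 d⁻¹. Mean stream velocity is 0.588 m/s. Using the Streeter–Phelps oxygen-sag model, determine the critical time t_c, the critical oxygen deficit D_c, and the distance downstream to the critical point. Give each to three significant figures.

t_c ≈ 1.13 d; D_c ≈ 2.31 mg/L; x_c ≈ 57.5 km

With k_r/k_1 = 6.293 and 1 − D₀(k_r−k_1)/(k_1 L₀) = 0.5430,
t_c = ln(6.293 × 0.5430) / (1.29 − 0.205) = ln(3.417) / 1.085 = 1.229/1.085 = 1.133 d.
L(t_c) = L₀ e^(−k_1 t_c) = 18.3 × 0.7928 = 14.51 mg/L, and at the critical point k_r D_c = k_1 L, so D_c = (0.205/1.29) × 14.51 = 2.306 mg/L.
x_c = v t_c = 0.588 m/s × 1.133 d × 86400 s/d = 57540 m ≈ 57.5 km.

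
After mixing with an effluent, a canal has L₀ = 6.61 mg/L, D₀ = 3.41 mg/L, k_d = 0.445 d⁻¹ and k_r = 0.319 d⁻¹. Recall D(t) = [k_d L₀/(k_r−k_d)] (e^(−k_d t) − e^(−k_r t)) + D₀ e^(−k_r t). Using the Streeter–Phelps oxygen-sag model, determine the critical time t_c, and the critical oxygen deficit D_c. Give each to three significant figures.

At the critical point dD/dt = 0, so k_d L₀ e^(−k_d t) = k_r D. Substituting D(t) from the Streeter–Phelps equation and solving for t gives
t_c = ln[(k_r/k_d)(1 − D₀(k_r−k_d)/(k_d L₀))] / (k_r−k_d).
Here k_r−k_d = -0.1260 d⁻¹ and 1 − D₀(k_r−k_d)/(k_d L₀) = 1 − 3.41×-0.1260/(0.445×6.61) = 1.146, so
t_c = ln(0.7169 × 1.146) / -0.1260 = -0.1965 / -0.1260 = 1.560 d.
D_c = (k_d/k_r) L₀ e^(−k_d t_c) = (0.445/0.319) × 6.61 × e^(−0.445×1.560) = 1.395 × 6.61 × 0.4995 = 4.606 mg/L.

t_c ≈ 1.56 d; D_c ≈ 4.61 mg/L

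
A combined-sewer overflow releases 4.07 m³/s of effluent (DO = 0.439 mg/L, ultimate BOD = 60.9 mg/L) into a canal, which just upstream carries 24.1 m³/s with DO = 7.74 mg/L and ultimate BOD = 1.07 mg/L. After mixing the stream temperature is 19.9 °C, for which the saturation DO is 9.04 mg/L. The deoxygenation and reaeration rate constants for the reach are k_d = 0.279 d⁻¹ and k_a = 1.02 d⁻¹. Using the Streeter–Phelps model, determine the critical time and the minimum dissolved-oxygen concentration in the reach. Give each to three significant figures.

Mixed DO = (24.1×7.74 + 4.07×0.439)/(24.1+4.07) = 188.3/28.17 = 6.685 mg/L.
Mixed L₀ = (24.1×1.07 + 4.07×60.9)/(28.17) = 273.6/28.17 = 9.714 mg/L.
Initial deficit D₀ = C_s − DO₀ = 9.04 − 6.685 = 2.355 mg/L.
t_c = (1/0.7410) ln[(1.02/0.279)(1 − 2.355×0.7410/(0.279×9.714))] = 1.350 × ln(1.302) = 0.3563 d.
D_c = (0.279/1.02) × 9.714 × e^(−0.279×0.3563) = 0.2735 × 9.714 × 0.9054 = 2.406 mg/L.
Minimum DO = 9.04 − 2.406 = 6.634 mg/L.

t_c ≈ 0.356 d; minimum DO ≈ 6.63 mg/L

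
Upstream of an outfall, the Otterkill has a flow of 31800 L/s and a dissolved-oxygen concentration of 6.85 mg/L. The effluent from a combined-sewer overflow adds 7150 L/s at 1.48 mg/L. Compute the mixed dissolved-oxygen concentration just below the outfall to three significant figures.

5.86 mg/L

Flow-weighted mixing: C = (Q_r C_r + Q_w C_w)/(Q_r + Q_w)
= (31800×6.85 + 7150×1.48)/(31800 + 7150) = 228400/38950 = 5.864 mg/L.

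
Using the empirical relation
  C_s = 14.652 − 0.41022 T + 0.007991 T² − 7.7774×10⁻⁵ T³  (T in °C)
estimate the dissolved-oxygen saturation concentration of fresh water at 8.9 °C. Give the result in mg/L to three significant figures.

C_s = 14.652 − 0.41022×8.9 + 0.007991×8.9² − 7.7774×10⁻⁵×8.9³ = 11.58 mg/L.

C_s ≈ 11.6 mg/L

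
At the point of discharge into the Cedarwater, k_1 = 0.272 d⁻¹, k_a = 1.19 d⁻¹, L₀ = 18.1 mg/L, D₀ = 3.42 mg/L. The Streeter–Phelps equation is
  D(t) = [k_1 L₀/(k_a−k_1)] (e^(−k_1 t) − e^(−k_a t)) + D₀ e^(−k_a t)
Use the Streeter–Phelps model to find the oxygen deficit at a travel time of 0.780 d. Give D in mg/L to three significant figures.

k_1 L₀/(k_a−k_1) = 0.272×18.1/(1.19−0.272) = 4.923/0.9180 = 5.363 mg/L.
e^(−k_1 t) = e^(−0.272×0.7800) = 0.8088; e^(−k_a t) = e^(−1.19×0.7800) = 0.3953.
D = 5.363 × (0.8088 − 0.3953) + 3.42 × 0.3953 = 2.218 + 1.352 = 3.570 mg/L.

D ≈ 3.57 mg/L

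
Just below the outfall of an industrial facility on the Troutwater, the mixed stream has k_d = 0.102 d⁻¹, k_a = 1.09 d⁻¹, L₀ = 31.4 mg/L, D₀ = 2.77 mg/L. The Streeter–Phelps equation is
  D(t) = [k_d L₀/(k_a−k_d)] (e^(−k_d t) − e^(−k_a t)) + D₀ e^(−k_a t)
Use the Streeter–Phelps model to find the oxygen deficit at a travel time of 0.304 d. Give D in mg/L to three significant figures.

D ≈ 2.80 mg/L

k_d L₀/(k_a−k_d) = 0.102×31.4/(1.09−0.102) = 3.203/0.9880 = 3.242 mg/L.
e^(−k_d t) = e^(−0.102×0.3040) = 0.9695; e^(−k_a t) = e^(−1.09×0.3040) = 0.7179.
D = 3.242 × (0.9695 − 0.7179) + 2.77 × 0.7179 = 0.8154 + 1.989 = 2.804 mg/L.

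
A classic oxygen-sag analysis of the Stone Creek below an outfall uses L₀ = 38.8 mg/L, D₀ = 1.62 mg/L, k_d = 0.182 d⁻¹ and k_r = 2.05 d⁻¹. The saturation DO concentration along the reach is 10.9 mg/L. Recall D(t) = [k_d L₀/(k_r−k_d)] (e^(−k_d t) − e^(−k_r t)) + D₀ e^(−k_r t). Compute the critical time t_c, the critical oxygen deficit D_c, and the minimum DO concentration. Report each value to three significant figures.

With k_r/k_d = 11.26 and 1 − D₀(k_r−k_d)/(k_d L₀) = 0.5715,
t_c = ln(11.26 × 0.5715) / (2.05 − 0.182) = ln(6.437) / 1.868 = 1.862/1.868 = 0.9968 d.
L(t_c) = L₀ e^(−k_d t_c) = 38.8 × 0.8341 = 32.36 mg/L, and at the critical point k_r D_c = k_d L, so D_c = (0.182/2.05) × 32.36 = 2.873 mg/L.
Minimum DO = C_s − D_c = 10.9 − 2.873 = 8.027 mg/L.

t_c ≈ 0.997 d; D_c ≈ 2.87 mg/L; min DO ≈ 8.03 mg/L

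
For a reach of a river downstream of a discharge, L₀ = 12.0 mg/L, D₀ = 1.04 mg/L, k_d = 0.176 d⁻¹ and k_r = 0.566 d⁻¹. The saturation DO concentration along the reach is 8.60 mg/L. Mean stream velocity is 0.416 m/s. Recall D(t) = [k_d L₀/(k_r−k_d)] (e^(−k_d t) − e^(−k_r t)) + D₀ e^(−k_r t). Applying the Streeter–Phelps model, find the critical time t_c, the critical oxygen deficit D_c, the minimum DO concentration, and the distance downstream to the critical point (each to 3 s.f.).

t_c = [1/(k_r−k_d)] ln[(k_r/k_d)(1 − D₀(k_r−k_d)/(k_d L₀))]
= [1/(0.566−0.176)] ln[(0.566/0.176)(1 − 1.04×0.3900/(0.176×12.0))]
= (1/0.3900) ln[3.216 × 0.8080] = 2.564 × ln(2.598) = 2.564 × 0.9549 = 2.448 d.
L(t_c) = L₀ e^(−k_d t_c) = 12.0 × 0.6499 = 7.799 mg/L, and at the critical point k_r D_c = k_d L, so D_c = (0.176/0.566) × 7.799 = 2.425 mg/L.
Minimum DO = C_s − D_c = 8.60 − 2.425 = 6.175 mg/L.
x_c = v t_c = 0.416 m/s × 2.448 d × 86400 s/d = 88000 m ≈ 88.0 km.

t_c ≈ 2.45 d; D_c ≈ 2.43 mg/L; min DO ≈ 6.17 mg/L; x_c ≈ 88.0 km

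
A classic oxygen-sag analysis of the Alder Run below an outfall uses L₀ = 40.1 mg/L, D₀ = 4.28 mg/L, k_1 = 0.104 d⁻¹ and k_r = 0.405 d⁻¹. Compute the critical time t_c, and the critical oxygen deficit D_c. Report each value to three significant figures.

t_c ≈ 3.29 d; D_c ≈ 7.31 mg/L

At the critical point dD/dt = 0, so k_1 L₀ e^(−k_1 t) = k_r D. Substituting D(t) from the Streeter–Phelps equation and solving for t gives
t_c = ln[(k_r/k_1)(1 − D₀(k_r−k_1)/(k_1 L₀))] / (k_r−k_1).
Here k_r−k_1 = 0.3010 d⁻¹ and 1 − D₀(k_r−k_1)/(k_1 L₀) = 1 − 4.28×0.3010/(0.104×40.1) = 0.6911, so
t_c = ln(3.894 × 0.6911) / 0.3010 = 0.9900 / 0.3010 = 3.289 d.
D_c = (k_1/k_r) L₀ e^(−k_1 t_c) = (0.104/0.405) × 40.1 × e^(−0.104×3.289) = 0.2568 × 40.1 × 0.7103 = 7.314 mg/L.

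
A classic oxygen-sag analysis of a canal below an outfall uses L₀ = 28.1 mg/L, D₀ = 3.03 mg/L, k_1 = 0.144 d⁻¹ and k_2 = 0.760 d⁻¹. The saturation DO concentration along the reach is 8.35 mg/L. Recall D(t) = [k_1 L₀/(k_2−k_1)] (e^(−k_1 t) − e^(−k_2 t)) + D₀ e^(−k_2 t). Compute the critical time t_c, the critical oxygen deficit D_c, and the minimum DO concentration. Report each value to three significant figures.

At the critical point dD/dt = 0, so k_1 L₀ e^(−k_1 t) = k_2 D. Substituting D(t) from the Streeter–Phelps equation and solving for t gives
t_c = ln[(k_2/k_1)(1 − D₀(k_2−k_1)/(k_1 L₀))] / (k_2−k_1).
Here k_2−k_1 = 0.6160 d⁻¹ and 1 − D₀(k_2−k_1)/(k_1 L₀) = 1 − 3.03×0.6160/(0.144×28.1) = 0.5387, so
t_c = ln(5.278 × 0.5387) / 0.6160 = 1.045 / 0.6160 = 1.696 d.
L(t_c) = L₀ e^(−k_1 t_c) = 28.1 × 0.7833 = 22.01 mg/L, and at the critical point k_2 D_c = k_1 L, so D_c = (0.144/0.760) × 22.01 = 4.170 mg/L.
Minimum DO = C_s − D_c = 8.35 − 4.170 = 4.180 mg/L.

t_c ≈ 1.70 d; D_c ≈ 4.17 mg/L; min DO ≈ 4.18 mg/L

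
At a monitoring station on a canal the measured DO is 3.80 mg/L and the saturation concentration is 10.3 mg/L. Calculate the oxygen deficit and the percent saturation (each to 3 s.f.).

D = C_s − C = 10.3 − 3.80 = 6.50 mg/L.
% saturation = 3.80/10.3 × 100 = 36.9 %.

D ≈ 6.50 mg/L; 36.9 % saturation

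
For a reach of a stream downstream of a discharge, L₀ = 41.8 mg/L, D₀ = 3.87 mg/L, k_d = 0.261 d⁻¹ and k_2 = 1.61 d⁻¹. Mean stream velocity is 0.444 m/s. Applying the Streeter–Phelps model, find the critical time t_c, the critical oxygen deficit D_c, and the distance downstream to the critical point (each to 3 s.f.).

t_c = [1/(k_2−k_d)] ln[(k_2/k_d)(1 − D₀(k_2−k_d)/(k_d L₀))]
= [1/(1.61−0.261)] ln[(1.61/0.261)(1 − 3.87×1.349/(0.261×41.8))]
= (1/1.349) ln[6.169 × 0.5215] = 0.7413 × ln(3.217) = 0.7413 × 1.168 = 0.8661 d.
L(t_c) = L₀ e^(−k_d t_c) = 41.8 × 0.7977 = 33.34 mg/L, and at the critical point k_2 D_c = k_d L, so D_c = (0.261/1.61) × 33.34 = 5.405 mg/L.
x_c = v t_c = 0.444 m/s × 0.8661 d × 86400 s/d = 33230 m ≈ 33.2 km.

t_c ≈ 0.866 d; D_c ≈ 5.41 mg/L; x_c ≈ 33.2 km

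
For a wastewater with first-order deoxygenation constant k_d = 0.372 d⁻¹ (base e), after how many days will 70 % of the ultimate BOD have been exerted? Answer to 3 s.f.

y/L₀ = 1 − e^(−k_d t) = 0.70 ⇒ e^(−k_d t) = 0.300
t = −ln(0.300) / 0.372 = 1.204 / 0.372 = 3.236 d.

t ≈ 3.24 d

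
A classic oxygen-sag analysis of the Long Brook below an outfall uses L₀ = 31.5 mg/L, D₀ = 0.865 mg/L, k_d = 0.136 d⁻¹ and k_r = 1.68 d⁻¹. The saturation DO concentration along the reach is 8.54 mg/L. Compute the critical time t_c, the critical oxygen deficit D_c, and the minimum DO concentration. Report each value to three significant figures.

With k_r/k_d = 12.35 and 1 − D₀(k_r−k_d)/(k_d L₀) = 0.6882,
t_c = ln(12.35 × 0.6882) / (1.68 − 0.136) = ln(8.502) / 1.544 = 2.140/1.544 = 1.386 d.
D_c = (k_d/k_r) L₀ e^(−k_d t_c) = (0.136/1.68) × 31.5 × e^(−0.136×1.386) = 0.08095 × 31.5 × 0.8282 = 2.112 mg/L.
Minimum DO = C_s − D_c = 8.54 − 2.112 = 6.428 mg/L.

t_c ≈ 1.39 d; D_c ≈ 2.11 mg/L; min DO ≈ 6.43 mg/L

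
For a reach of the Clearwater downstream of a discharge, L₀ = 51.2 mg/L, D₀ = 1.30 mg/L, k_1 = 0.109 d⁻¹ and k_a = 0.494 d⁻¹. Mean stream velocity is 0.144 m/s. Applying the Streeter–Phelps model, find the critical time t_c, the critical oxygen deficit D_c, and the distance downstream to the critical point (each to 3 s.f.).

At the critical point dD/dt = 0, so k_1 L₀ e^(−k_1 t) = k_a D. Substituting D(t) from the Streeter–Phelps equation and solving for t gives
t_c = ln[(k_a/k_1)(1 − D₀(k_a−k_1)/(k_1 L₀))] / (k_a−k_1).
Here k_a−k_1 = 0.3850 d⁻¹ and 1 − D₀(k_a−k_1)/(k_1 L₀) = 1 − 1.30×0.3850/(0.109×51.2) = 0.9103, so
t_c = ln(4.532 × 0.9103) / 0.3850 = 1.417 / 0.3850 = 3.681 d.
D_c = (k_1/k_a) L₀ e^(−k_1 t_c) = (0.109/0.494) × 51.2 × e^(−0.109×3.681) = 0.2206 × 51.2 × 0.6695 = 7.563 mg/L.
x_c = v t_c = 0.144 m/s × 3.681 d × 86400 s/d = 45800 m ≈ 45.8 km.

t_c ≈ 3.68 d; D_c ≈ 7.56 mg/L; x_c ≈ 45.8 km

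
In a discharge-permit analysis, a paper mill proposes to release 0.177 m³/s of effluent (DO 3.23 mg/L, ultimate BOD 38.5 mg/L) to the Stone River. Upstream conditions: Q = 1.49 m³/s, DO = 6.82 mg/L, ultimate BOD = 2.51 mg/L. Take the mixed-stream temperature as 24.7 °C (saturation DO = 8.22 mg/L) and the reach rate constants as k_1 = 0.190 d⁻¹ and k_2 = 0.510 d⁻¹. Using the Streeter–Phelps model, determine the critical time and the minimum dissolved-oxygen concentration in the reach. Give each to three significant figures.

t_c ≈ 1.08 d; minimum DO ≈ 6.30 mg/L

Mixed DO = (1.49×6.82 + 0.177×3.23)/(1.49+0.177) = 10.73/1.667 = 6.439 mg/L.
Mixed L₀ = (1.49×2.51 + 0.177×38.5)/(1.667) = 10.55/1.667 = 6.331 mg/L.
Initial deficit D₀ = C_s − DO₀ = 8.22 − 6.439 = 1.781 mg/L.
t_c = (1/0.3200) ln[(0.510/0.190)(1 − 1.781×0.3200/(0.190×6.331))] = 3.125 × ln(1.412) = 1.079 d.
D_c = (0.190/0.510) × 6.331 × e^(−0.190×1.079) = 0.3725 × 6.331 × 0.8146 = 1.922 mg/L.
Minimum DO = 8.22 − 1.922 = 6.298 mg/L.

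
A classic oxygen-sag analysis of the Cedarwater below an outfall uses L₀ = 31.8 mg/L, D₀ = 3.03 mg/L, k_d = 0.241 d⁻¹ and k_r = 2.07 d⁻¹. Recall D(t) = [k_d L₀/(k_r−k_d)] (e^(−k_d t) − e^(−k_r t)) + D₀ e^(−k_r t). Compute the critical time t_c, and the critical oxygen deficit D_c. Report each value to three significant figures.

At the critical point dD/dt = 0, so k_d L₀ e^(−k_d t) = k_r D. Substituting D(t) from the Streeter–Phelps equation and solving for t gives
t_c = ln[(k_r/k_d)(1 − D₀(k_r−k_d)/(k_d L₀))] / (k_r−k_d).
Here k_r−k_d = 1.829 d⁻¹ and 1 − D₀(k_r−k_d)/(k_d L₀) = 1 − 3.03×1.829/(0.241×31.8) = 0.2769, so
t_c = ln(8.589 × 0.2769) / 1.829 = 0.8663 / 1.829 = 0.4737 d.
L(t_c) = L₀ e^(−k_d t_c) = 31.8 × 0.8921 = 28.37 mg/L, and at the critical point k_r D_c = k_d L, so D_c = (0.241/2.07) × 28.37 = 3.303 mg/L.

t_c ≈ 0.474 d; D_c ≈ 3.30 mg/L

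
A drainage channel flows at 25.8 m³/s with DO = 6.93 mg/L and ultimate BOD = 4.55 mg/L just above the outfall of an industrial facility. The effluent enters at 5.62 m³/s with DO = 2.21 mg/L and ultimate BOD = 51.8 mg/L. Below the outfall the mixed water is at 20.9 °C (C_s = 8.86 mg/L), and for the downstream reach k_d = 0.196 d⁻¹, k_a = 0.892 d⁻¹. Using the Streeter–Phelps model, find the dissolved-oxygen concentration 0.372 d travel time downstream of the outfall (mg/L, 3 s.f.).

Mixed DO = (25.8×6.93 + 5.62×2.21)/(25.8+5.62) = 191.2/31.42 = 6.086 mg/L.
Mixed L₀ = (25.8×4.55 + 5.62×51.8)/(31.42) = 408.5/31.42 = 13.00 mg/L.
Initial deficit D₀ = C_s − DO₀ = 8.86 − 6.086 = 2.774 mg/L.
D(0.372) = [0.196×13.00/(0.892−0.196)](e^(−0.196×0.372) − e^(−0.892×0.372)) + 2.774 e^(−0.892×0.372)
= 3.661 × (0.9297 − 0.7176) + 2.774 × 0.7176 = 2.767 mg/L.
DO = 8.86 − 2.767 = 6.093 mg/L.

DO ≈ 6.09 mg/L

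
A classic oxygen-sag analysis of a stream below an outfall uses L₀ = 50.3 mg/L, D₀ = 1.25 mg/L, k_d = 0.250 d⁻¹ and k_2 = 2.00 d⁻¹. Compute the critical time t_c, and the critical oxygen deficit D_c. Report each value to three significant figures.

At the critical point dD/dt = 0, so k_d L₀ e^(−k_d t) = k_2 D. Substituting D(t) from the Streeter–Phelps equation and solving for t gives
t_c = ln[(k_2/k_d)(1 − D₀(k_2−k_d)/(k_d L₀))] / (k_2−k_d).
Here k_2−k_d = 1.750 d⁻¹ and 1 − D₀(k_2−k_d)/(k_d L₀) = 1 − 1.25×1.750/(0.250×50.3) = 0.8260, so
t_c = ln(8.000 × 0.8260) / 1.750 = 1.888 / 1.750 = 1.079 d.
L(t_c) = L₀ e^(−k_d t_c) = 50.3 × 0.7636 = 38.41 mg/L, and at the critical point k_2 D_c = k_d L, so D_c = (0.250/2.00) × 38.41 = 4.801 mg/L.

t_c ≈ 1.08 d; D_c ≈ 4.80 mg/L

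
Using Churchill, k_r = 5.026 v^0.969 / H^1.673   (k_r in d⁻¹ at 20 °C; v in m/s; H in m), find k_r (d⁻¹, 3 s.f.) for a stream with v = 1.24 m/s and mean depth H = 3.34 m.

k_r = 5.026 × 1.24^0.969 / 3.34^1.673 = 5.026 × 1.232 / 7.520 = 0.8232 d⁻¹.

k_r ≈ 0.823 d⁻¹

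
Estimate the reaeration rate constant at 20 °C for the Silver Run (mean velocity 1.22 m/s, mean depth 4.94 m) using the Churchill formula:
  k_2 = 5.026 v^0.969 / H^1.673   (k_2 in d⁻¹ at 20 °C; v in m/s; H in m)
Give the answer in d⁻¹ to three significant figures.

k_2 ≈ 0.421 d⁻¹

k_2 = 5.026 × 1.22^0.969 / 4.94^1.673 = 5.026 × 1.213 / 14.47 = 0.4210 d⁻¹.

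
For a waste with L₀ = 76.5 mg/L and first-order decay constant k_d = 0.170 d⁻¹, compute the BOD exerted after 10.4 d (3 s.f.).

y_t = L₀(1 − e^(−k_d t)) = 76.5 × (1 − e^(−0.170×10.4))
= 76.5 × (1 − 0.1707) = 76.5 × 0.8293 = 63.44 mg/L.

y ≈ 63.4 mg/L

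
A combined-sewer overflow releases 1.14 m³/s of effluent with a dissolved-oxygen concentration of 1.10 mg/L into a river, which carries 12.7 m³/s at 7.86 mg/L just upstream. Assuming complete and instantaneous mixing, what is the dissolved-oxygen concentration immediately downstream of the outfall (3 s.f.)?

7.30 mg/L

Flow-weighted mixing: C = (Q_r C_r + Q_w C_w)/(Q_r + Q_w)
= (12.7×7.86 + 1.14×1.10)/(12.7 + 1.14) = 101.1/13.84 = 7.303 mg/L.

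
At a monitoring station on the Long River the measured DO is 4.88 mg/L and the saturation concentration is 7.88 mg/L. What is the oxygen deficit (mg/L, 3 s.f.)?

D ≈ 3.00 mg/L

D = C_s − C = 7.88 − 4.88 = 3.00 mg/L.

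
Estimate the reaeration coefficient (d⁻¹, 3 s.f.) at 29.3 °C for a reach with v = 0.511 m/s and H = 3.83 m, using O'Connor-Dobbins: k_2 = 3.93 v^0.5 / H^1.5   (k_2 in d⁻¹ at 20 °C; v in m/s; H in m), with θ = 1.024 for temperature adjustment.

k_2(20) = 3.93 × 0.511^0.5 / 3.83^1.5 = 3.93 × 0.7148 / 7.495 = 0.3748 d⁻¹.
k_2(29.3) = 0.3748 × 1.024^(29.3−20) = 0.3748 × 1.247 = 0.4673 d⁻¹.

k_2 ≈ 0.467 d⁻¹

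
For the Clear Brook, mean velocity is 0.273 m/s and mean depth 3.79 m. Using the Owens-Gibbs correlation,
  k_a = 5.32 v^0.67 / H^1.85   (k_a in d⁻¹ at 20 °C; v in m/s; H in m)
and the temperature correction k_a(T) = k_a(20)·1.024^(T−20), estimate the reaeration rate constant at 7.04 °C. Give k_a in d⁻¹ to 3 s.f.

k_a(20) = 5.32 × 0.273^0.67 / 3.79^1.85 = 5.32 × 0.4190 / 11.76 = 0.1895 d⁻¹.
k_a(7.04) = 0.1895 × 1.024^(7.04−20) = 0.1895 × 0.7354 = 0.1394 d⁻¹.

k_a ≈ 0.139 d⁻¹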